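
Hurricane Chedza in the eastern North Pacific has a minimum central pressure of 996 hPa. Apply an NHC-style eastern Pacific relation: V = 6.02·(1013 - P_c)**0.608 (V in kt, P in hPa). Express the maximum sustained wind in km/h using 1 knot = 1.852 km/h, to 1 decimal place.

62.4 km/h

ΔP = 1013 − 996 = 17 hPa.
V ≈ 6.02 × 17^0.608 = 6.02 × 5.599 ≈ 33.706 kt.
33.706 × 1.852 ≈ 62.42 km/h → 62.4 km/h.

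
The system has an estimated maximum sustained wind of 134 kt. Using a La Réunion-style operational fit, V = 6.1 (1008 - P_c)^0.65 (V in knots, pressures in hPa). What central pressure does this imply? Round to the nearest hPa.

ΔP = (V / 6.1)^(1/0.65) = (134/6.1)^1.538.
134/6.1 = 21.967; 21.967^1.538 ≈ 115.95 hPa.
P_c = 1008 − 115.95 = 892.05 ≈ 892 hPa.

892 hPa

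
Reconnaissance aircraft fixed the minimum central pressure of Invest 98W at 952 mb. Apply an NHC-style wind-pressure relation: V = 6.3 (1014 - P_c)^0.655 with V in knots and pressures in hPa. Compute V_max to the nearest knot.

94 kt

ΔP = 1014 − 952 = 62 mb.
62^0.655 ≈ 14.929.
V ≈ 6.3 × 14.929 ≈ 94.0 kt.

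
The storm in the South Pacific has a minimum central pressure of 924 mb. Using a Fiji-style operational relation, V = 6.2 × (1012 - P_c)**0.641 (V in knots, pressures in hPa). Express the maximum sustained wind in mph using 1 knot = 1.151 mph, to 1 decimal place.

ΔP = 1012 − 924 = 88 mb.
V ≈ 6.2 × 88^0.641 = 6.2 × 17.637 ≈ 109.347 kt.
109.347 × 1.151 ≈ 125.86 mph → 125.9 mph.

125.9 mph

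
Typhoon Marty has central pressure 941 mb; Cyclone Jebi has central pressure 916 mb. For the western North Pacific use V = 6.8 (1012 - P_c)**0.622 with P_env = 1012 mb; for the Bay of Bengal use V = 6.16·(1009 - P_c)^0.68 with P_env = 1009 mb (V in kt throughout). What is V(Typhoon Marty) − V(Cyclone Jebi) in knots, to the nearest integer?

Typhoon Marty: ΔP = 71; V ≈ 6.8 × 71^0.622 ≈ 96.38 kt.
Cyclone Jebi: ΔP = 93; V ≈ 6.16 × 93^0.68 ≈ 134.32 kt.
Difference ≈ 96.38 − 134.32 = -37.94 → -38 kt.

-38 kt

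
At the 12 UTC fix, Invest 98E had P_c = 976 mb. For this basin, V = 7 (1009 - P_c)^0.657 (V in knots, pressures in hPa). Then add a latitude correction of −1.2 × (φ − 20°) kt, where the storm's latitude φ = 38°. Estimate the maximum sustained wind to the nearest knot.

ΔP = 1009 − 976 = 33 mb.
33^0.657 ≈ 9.946.
V ≈ 7 × 9.946 ≈ 69.6 kt.
Latitude correction: −1.2 × (38 − 20) = -21.6 kt.
Corrected V ≈ 48 kt → 48 kt.

48 kt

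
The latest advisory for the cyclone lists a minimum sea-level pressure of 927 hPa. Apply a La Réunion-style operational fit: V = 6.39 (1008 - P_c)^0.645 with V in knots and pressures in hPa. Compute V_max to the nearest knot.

109 kt

ΔP = 1008 − 927 = 81 hPa.
81^0.645 ≈ 17.021.
V ≈ 6.39 × 17.021 ≈ 108.8 kt.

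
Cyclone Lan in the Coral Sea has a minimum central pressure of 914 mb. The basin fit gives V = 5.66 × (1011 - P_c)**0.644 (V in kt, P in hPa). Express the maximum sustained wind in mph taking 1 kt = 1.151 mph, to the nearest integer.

124 mph

ΔP = 1011 − 914 = 97 mb.
V ≈ 5.66 × 97^0.644 = 5.66 × 19.032 ≈ 107.720 kt.
107.720 × 1.151 ≈ 123.99 mph → 124 mph.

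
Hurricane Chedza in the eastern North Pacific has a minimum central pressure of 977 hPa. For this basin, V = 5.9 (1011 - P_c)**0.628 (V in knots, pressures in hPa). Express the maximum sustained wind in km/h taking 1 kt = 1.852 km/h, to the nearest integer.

100 km/h

ΔP = 1011 − 977 = 34 hPa.
V ≈ 5.9 × 34^0.628 = 5.9 × 9.157 ≈ 54.028 kt.
54.028 × 1.852 ≈ 100.06 km/h → 100 km/h.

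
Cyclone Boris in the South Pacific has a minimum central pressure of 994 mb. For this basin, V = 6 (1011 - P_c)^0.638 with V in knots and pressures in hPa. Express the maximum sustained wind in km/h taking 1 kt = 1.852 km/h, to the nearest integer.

68 km/h

ΔP = 1011 − 994 = 17 mb.
V ≈ 6 × 17^0.638 = 6 × 6.096 ≈ 36.574 kt.
36.574 × 1.852 ≈ 67.74 km/h → 68 km/h.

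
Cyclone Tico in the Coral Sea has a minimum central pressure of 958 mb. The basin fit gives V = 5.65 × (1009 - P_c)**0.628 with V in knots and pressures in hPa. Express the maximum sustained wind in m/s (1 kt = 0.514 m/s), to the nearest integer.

34 m/s

ΔP = 1009 − 958 = 51 mb.
V ≈ 5.65 × 51^0.628 = 5.65 × 11.813 ≈ 66.743 kt.
66.743 × 0.514 ≈ 34.31 m/s → 34 m/s.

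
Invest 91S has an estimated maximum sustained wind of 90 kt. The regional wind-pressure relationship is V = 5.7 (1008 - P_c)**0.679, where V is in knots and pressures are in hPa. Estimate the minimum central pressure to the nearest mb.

ΔP = (V / 5.7)^(1/0.679) = (90/5.7)^1.473.
90/5.7 = 15.789; 15.789^1.473 ≈ 58.20 mb.
P_c = 1008 − 58.20 = 949.80 ≈ 950 mb.

950 mb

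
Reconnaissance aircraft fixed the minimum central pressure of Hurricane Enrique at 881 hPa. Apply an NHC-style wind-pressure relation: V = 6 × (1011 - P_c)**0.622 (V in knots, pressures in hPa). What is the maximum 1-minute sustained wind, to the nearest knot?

ΔP = 1011 − 881 = 130 hPa.
130^0.622 ≈ 20.648.
V ≈ 6 × 20.648 ≈ 123.9 kt.

124 kt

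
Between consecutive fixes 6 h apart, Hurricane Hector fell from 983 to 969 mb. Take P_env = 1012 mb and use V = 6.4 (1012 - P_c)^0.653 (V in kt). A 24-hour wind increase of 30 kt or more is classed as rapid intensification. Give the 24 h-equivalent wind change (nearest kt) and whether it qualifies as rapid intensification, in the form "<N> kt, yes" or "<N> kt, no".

V₁: ΔP = 29, V ≈ 6.4 × 29^0.653 ≈ 57.69 kt.
V₂: ΔP = 43, V ≈ 6.4 × 43^0.653 ≈ 74.62 kt.
ΔV over 6 h = 16.93 kt → 24 h equivalent = 16.93 × 24/6 ≈ 67.72 kt.
68 kt ≥ 30 kt ⇒ rapid intensification.

68 kt, yes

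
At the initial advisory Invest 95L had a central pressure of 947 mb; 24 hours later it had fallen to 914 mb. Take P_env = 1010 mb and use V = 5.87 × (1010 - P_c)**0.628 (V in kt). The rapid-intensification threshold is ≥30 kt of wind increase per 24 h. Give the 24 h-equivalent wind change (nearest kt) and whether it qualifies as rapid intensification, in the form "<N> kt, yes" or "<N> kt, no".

24 kt, no

V₁: ΔP = 63, V ≈ 5.87 × 63^0.628 ≈ 79.18 kt.
V₂: ΔP = 96, V ≈ 5.87 × 96^0.628 ≈ 103.16 kt.
ΔV over 24 h = 23.98 kt → 24 h equivalent = 23.98 × 24/24 ≈ 23.98 kt.
24 kt < 30 kt ⇒ not rapid intensification.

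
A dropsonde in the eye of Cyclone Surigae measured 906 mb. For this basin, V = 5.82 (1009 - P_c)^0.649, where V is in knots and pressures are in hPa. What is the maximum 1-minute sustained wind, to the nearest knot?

ΔP = 1009 − 906 = 103 mb.
103^0.649 ≈ 20.246.
V ≈ 5.82 × 20.246 ≈ 117.8 kt.

118 kt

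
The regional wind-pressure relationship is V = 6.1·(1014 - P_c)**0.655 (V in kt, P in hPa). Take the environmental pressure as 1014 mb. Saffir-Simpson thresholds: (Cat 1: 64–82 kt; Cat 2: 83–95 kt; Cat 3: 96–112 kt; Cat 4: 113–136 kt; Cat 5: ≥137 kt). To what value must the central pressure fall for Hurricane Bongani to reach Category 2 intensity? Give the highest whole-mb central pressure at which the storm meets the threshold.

960 mb

Category 2 begins at V = 83 kt.
Required ΔP = (83/6.1)^(1/0.655) = 13.607^1.527 ≈ 53.82 mb.
P_c ≤ 1014 − 53.82 = 960.18, so the highest integer P_c is 960 mb.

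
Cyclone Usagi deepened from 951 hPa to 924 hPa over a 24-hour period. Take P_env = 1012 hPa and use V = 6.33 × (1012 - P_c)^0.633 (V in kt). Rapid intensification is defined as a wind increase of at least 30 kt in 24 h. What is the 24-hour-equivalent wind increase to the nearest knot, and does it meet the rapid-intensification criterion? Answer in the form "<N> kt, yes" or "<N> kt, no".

22 kt, no

V₁: ΔP = 61, V ≈ 6.33 × 61^0.633 ≈ 85.41 kt.
V₂: ΔP = 88, V ≈ 6.33 × 88^0.633 ≈ 107.71 kt.
ΔV over 24 h = 22.30 kt → 24 h equivalent = 22.30 × 24/24 ≈ 22.30 kt.
22 kt < 30 kt ⇒ not rapid intensification.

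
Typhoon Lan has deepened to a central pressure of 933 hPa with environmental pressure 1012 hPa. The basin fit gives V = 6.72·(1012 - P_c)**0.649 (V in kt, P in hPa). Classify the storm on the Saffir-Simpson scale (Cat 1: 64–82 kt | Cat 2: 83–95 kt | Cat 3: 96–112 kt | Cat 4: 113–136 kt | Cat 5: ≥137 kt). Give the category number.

4

ΔP = 1012 − 933 = 79 hPa.
V ≈ 6.72 × 79^0.649 = 6.72 × 17.04 ≈ 115 kt.
115 kt falls in the Category 4 band.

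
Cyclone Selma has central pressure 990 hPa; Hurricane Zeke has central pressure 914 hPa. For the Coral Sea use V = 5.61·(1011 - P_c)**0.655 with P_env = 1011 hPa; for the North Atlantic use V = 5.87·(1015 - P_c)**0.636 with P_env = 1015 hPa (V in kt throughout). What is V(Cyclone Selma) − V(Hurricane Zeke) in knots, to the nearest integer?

-69 kt

Cyclone Selma: ΔP = 21; V ≈ 5.61 × 21^0.655 ≈ 41.21 kt.
Hurricane Zeke: ΔP = 101; V ≈ 5.87 × 101^0.636 ≈ 110.51 kt.
Difference ≈ 41.21 − 110.51 = -69.30 → -69 kt.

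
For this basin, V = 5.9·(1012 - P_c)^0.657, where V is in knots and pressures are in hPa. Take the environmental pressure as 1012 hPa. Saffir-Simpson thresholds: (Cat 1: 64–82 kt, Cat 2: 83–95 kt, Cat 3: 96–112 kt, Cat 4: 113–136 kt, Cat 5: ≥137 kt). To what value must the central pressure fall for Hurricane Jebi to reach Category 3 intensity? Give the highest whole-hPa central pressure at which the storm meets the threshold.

942 hPa

Category 3 begins at V = 96 kt.
Required ΔP = (96/5.9)^(1/0.657) = 16.271^1.522 ≈ 69.80 hPa.
P_c ≤ 1012 − 69.80 = 942.20, so the highest integer P_c is 942 hPa.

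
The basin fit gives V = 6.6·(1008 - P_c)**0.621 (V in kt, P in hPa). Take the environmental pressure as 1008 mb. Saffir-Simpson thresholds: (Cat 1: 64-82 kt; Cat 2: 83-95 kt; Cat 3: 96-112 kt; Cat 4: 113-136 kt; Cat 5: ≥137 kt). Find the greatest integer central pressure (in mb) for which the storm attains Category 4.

Category 4 begins at V = 113 kt.
Required ΔP = (113/6.6)^(1/0.621) = 17.121^1.610 ≈ 96.91 mb.
P_c ≤ 1008 − 96.91 = 911.09, so the highest integer P_c is 911 mb.

911 mb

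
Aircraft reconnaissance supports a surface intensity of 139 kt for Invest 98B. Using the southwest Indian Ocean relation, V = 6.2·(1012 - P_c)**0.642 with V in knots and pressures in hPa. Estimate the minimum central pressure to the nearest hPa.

885 hPa

ΔP = (V / 6.2)^(1/0.642) = (139/6.2)^1.558.
139/6.2 = 22.419; 22.419^1.558 ≈ 126.99 hPa.
P_c = 1012 − 126.99 = 885.01 ≈ 885 hPa.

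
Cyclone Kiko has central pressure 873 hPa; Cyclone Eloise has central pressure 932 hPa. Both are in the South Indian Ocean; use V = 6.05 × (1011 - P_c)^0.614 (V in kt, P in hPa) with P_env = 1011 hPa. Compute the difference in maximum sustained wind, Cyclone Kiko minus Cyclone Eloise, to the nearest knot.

Cyclone Kiko: ΔP = 138; V ≈ 6.05 × 138^0.614 ≈ 124.64 kt.
Cyclone Eloise: ΔP = 79; V ≈ 6.05 × 79^0.614 ≈ 88.49 kt.
Difference ≈ 124.64 − 88.49 = 36.15 → 36 kt.

36 kt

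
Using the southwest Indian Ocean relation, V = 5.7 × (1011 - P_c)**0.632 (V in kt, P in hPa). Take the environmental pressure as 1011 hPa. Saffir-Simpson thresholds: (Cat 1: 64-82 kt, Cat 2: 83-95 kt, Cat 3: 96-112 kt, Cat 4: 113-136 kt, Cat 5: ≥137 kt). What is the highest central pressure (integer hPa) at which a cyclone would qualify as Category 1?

965 hPa

Category 1 begins at V = 64 kt.
Required ΔP = (64/5.7)^(1/0.632) = 11.228^1.582 ≈ 45.91 hPa.
P_c ≤ 1011 − 45.91 = 965.09, so the highest integer P_c is 965 hPa.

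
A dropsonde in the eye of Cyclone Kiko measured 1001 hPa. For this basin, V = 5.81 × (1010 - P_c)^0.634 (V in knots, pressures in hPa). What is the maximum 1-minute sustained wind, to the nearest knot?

23 kt

ΔP = 1010 − 1001 = 9 hPa.
9^0.634 ≈ 4.027.
V ≈ 5.81 × 4.027 ≈ 23.4 kt.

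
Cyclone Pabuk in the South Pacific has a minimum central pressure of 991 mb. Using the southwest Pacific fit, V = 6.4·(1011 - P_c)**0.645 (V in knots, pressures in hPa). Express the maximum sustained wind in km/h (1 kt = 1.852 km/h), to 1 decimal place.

81.8 km/h

ΔP = 1011 − 991 = 20 mb.
V ≈ 6.4 × 20^0.645 = 6.4 × 6.905 ≈ 44.192 kt.
44.192 × 1.852 ≈ 81.84 km/h → 81.8 km/h.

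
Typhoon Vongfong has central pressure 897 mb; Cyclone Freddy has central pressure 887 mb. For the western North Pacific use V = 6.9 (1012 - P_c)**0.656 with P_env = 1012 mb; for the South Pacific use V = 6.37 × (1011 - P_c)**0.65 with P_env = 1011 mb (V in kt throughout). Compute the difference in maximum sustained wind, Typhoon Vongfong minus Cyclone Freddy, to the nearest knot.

9 kt

Typhoon Vongfong: ΔP = 115; V ≈ 6.9 × 115^0.656 ≈ 155.12 kt.
Cyclone Freddy: ΔP = 124; V ≈ 6.37 × 124^0.65 ≈ 146.17 kt.
Difference ≈ 155.12 − 146.17 = 8.95 → 9 kt.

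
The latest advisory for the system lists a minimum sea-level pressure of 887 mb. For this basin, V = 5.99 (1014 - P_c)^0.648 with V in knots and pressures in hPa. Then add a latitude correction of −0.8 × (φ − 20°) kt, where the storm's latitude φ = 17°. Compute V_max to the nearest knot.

141 kt

ΔP = 1014 − 887 = 127 mb.
127^0.648 ≈ 23.082.
V ≈ 5.99 × 23.082 ≈ 138.3 kt.
Latitude correction: −0.8 × (17 − 20) = 2.4 kt.
Corrected V ≈ 140.7 kt → 141 kt.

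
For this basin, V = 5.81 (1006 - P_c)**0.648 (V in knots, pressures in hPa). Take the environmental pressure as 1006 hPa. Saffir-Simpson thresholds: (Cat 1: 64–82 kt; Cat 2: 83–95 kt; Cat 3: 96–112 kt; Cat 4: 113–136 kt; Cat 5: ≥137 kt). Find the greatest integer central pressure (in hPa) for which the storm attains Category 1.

965 hPa

Category 1 begins at V = 64 kt.
Required ΔP = (64/5.81)^(1/0.648) = 11.015^1.543 ≈ 40.55 hPa.
P_c ≤ 1006 − 40.55 = 965.45, so the highest integer P_c is 965 hPa.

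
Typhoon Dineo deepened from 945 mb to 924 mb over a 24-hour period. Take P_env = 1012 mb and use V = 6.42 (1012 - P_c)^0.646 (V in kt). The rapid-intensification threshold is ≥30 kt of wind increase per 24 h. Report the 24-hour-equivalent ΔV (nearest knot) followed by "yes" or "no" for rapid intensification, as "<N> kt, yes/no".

V₁: ΔP = 67, V ≈ 6.42 × 67^0.646 ≈ 97.09 kt.
V₂: ΔP = 88, V ≈ 6.42 × 88^0.646 ≈ 115.79 kt.
ΔV over 24 h = 18.70 kt → 24 h equivalent = 18.70 × 24/24 ≈ 18.70 kt.
19 kt < 30 kt ⇒ not rapid intensification.

19 kt, no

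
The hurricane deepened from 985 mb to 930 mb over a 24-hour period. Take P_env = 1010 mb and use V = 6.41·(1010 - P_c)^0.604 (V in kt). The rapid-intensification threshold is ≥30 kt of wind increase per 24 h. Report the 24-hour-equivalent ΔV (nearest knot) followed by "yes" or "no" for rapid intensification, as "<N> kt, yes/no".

46 kt, yes

V₁: ΔP = 25, V ≈ 6.41 × 25^0.604 ≈ 44.79 kt.
V₂: ΔP = 80, V ≈ 6.41 × 80^0.604 ≈ 90.43 kt.
ΔV over 24 h = 45.64 kt → 24 h equivalent = 45.64 × 24/24 ≈ 45.64 kt.
46 kt ≥ 30 kt ⇒ rapid intensification.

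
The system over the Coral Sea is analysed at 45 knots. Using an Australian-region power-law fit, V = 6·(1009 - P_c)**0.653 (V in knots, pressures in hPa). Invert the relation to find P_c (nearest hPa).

ΔP = (V / 6)^(1/0.653) = (45/6)^1.531.
45/6 = 7.500; 7.500^1.531 ≈ 21.88 hPa.
P_c = 1009 − 21.88 = 987.12 ≈ 987 hPa.

987 hPa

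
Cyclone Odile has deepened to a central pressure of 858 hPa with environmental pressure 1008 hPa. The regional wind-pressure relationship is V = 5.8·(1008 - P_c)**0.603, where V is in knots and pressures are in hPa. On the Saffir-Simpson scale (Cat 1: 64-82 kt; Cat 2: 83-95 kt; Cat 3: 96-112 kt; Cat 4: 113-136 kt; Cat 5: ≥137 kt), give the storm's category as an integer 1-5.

ΔP = 1008 − 858 = 150 hPa.
V ≈ 5.8 × 150^0.603 = 5.8 × 20.52 ≈ 119 kt.
119 kt falls in the Category 4 band.

4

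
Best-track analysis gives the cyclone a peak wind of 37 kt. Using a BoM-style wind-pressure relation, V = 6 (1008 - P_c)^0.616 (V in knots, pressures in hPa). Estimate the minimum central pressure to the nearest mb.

989 mb

ΔP = (V / 6)^(1/0.616) = (37/6)^1.623.
37/6 = 6.167; 6.167^1.623 ≈ 19.17 mb.
P_c = 1008 − 19.17 = 988.83 ≈ 989 mb.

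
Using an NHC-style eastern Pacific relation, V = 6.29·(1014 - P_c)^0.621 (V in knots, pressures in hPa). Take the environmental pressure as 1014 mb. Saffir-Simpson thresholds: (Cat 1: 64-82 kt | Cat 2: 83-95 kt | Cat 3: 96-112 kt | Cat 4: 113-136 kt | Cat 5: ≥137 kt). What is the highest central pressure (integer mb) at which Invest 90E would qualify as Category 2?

Category 2 begins at V = 83 kt.
Required ΔP = (83/6.29)^(1/0.621) = 13.196^1.610 ≈ 63.71 mb.
P_c ≤ 1014 − 63.71 = 950.29, so the highest integer P_c is 950 mb.

950 mb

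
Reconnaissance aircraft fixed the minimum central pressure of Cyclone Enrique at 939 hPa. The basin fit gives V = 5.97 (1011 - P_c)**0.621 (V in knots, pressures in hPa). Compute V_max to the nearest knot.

ΔP = 1011 − 939 = 72 hPa.
72^0.621 ≈ 14.237.
V ≈ 5.97 × 14.237 ≈ 85.0 kt.

85 kt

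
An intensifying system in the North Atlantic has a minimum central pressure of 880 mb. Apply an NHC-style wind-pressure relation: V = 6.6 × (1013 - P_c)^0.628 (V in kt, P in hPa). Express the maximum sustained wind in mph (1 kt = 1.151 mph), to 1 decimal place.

ΔP = 1013 − 880 = 133 mb.
V ≈ 6.6 × 133^0.628 = 6.6 × 21.566 ≈ 142.339 kt.
142.339 × 1.151 ≈ 163.83 mph → 163.8 mph.

163.8 mph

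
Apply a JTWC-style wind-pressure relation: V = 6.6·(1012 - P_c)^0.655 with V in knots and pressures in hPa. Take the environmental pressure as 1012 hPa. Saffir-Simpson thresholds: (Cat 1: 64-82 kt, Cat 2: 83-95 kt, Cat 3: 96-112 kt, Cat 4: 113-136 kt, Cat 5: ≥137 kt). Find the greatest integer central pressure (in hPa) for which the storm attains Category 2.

964 hPa

Category 2 begins at V = 83 kt.
Required ΔP = (83/6.6)^(1/0.655) = 12.576^1.527 ≈ 47.72 hPa.
P_c ≤ 1012 − 47.72 = 964.28, so the highest integer P_c is 964 hPa.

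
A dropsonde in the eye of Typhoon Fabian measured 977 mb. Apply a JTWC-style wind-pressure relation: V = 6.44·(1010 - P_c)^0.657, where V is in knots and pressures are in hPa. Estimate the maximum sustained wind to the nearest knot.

ΔP = 1010 − 977 = 33 mb.
33^0.657 ≈ 9.946.
V ≈ 6.44 × 9.946 ≈ 64.1 kt.

64 kt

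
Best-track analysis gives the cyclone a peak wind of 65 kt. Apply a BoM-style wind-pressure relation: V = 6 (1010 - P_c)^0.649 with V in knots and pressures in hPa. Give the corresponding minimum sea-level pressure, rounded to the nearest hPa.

ΔP = (V / 6)^(1/0.649) = (65/6)^1.541.
65/6 = 10.833; 10.833^1.541 ≈ 39.30 hPa.
P_c = 1010 − 39.30 = 970.70 ≈ 971 hPa.

971 hPa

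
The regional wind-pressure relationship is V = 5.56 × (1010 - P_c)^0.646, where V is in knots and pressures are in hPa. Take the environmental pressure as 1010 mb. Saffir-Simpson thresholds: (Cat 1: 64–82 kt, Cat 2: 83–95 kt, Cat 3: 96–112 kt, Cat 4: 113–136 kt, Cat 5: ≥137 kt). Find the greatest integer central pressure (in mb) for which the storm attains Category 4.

904 mb

Category 4 begins at V = 113 kt.
Required ΔP = (113/5.56)^(1/0.646) = 20.324^1.548 ≈ 105.87 mb.
P_c ≤ 1010 − 105.87 = 904.13, so the highest integer P_c is 904 mb.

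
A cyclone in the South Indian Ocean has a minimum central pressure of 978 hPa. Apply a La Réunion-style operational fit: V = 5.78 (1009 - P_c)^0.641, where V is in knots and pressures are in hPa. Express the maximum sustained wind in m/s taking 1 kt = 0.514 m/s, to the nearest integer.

27 m/s

ΔP = 1009 − 978 = 31 hPa.
V ≈ 5.78 × 31^0.641 = 5.78 × 9.036 ≈ 52.226 kt.
52.226 × 0.514 ≈ 26.84 m/s → 27 m/s.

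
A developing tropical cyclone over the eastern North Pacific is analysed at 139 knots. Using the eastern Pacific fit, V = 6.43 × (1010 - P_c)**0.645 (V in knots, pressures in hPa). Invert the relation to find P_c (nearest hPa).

893 hPa

ΔP = (V / 6.43)^(1/0.645) = (139/6.43)^1.550.
139/6.43 = 21.617; 21.617^1.550 ≈ 117.34 hPa.
P_c = 1010 − 117.34 = 892.66 ≈ 893 hPa.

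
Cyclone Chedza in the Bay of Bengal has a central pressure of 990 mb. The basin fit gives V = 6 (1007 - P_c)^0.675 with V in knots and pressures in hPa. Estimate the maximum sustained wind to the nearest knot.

ΔP = 1007 − 990 = 17 mb.
17^0.675 ≈ 6.769.
V ≈ 6 × 6.769 ≈ 40.6 kt.

41 kt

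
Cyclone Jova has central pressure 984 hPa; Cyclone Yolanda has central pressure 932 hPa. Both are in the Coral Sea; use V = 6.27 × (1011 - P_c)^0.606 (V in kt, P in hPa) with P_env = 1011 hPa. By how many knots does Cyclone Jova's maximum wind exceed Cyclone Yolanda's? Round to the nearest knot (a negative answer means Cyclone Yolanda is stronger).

-42 kt

Cyclone Jova: ΔP = 27; V ≈ 6.27 × 27^0.606 ≈ 46.20 kt.
Cyclone Yolanda: ΔP = 79; V ≈ 6.27 × 79^0.606 ≈ 88.56 kt.
Difference ≈ 46.20 − 88.56 = -42.36 → -42 kt.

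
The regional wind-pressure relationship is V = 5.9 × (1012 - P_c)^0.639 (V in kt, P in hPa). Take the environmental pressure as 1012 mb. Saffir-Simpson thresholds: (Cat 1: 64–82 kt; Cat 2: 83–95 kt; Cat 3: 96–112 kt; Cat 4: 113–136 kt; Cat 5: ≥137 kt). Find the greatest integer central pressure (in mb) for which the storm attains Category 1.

Category 1 begins at V = 64 kt.
Required ΔP = (64/5.9)^(1/0.639) = 10.847^1.565 ≈ 41.71 mb.
P_c ≤ 1012 − 41.71 = 970.29, so the highest integer P_c is 970 mb.

970 mb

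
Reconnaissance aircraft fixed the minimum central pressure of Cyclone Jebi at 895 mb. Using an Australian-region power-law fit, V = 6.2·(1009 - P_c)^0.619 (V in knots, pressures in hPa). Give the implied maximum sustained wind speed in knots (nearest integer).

ΔP = 1009 − 895 = 114 mb.
114^0.619 ≈ 18.760.
V ≈ 6.2 × 18.760 ≈ 116.3 kt.

116 kt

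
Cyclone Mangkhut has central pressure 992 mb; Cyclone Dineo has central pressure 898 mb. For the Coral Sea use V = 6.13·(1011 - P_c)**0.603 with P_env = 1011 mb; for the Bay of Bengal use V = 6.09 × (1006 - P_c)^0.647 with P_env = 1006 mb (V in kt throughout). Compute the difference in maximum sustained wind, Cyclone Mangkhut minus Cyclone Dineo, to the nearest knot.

-90 kt

Cyclone Mangkhut: ΔP = 19; V ≈ 6.13 × 19^0.603 ≈ 36.19 kt.
Cyclone Dineo: ΔP = 108; V ≈ 6.09 × 108^0.647 ≈ 125.96 kt.
Difference ≈ 36.19 − 125.96 = -89.77 → -90 kt.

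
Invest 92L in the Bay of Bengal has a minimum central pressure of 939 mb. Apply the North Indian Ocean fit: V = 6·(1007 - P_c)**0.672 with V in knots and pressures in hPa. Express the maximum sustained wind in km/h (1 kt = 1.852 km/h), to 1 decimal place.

ΔP = 1007 − 939 = 68 mb.
V ≈ 6 × 68^0.672 = 6 × 17.039 ≈ 102.234 kt.
102.234 × 1.852 ≈ 189.34 km/h → 189.3 km/h.

189.3 km/h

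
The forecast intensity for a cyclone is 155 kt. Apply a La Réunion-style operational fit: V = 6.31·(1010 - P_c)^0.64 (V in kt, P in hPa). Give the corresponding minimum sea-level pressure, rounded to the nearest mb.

861 mb

ΔP = (V / 6.31)^(1/0.64) = (155/6.31)^1.562.
155/6.31 = 24.564; 24.564^1.562 ≈ 148.71 mb.
P_c = 1010 − 148.71 = 861.29 ≈ 861 mb.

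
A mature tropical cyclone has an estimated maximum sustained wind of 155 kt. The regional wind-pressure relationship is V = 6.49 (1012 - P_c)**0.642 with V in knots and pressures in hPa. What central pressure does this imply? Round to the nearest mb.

ΔP = (V / 6.49)^(1/0.642) = (155/6.49)^1.558.
155/6.49 = 23.883; 23.883^1.558 ≈ 140.14 mb.
P_c = 1012 − 140.14 = 871.86 ≈ 872 mb.

872 mb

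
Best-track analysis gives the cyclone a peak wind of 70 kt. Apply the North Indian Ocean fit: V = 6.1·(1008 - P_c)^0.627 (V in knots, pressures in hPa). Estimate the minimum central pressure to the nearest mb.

ΔP = (V / 6.1)^(1/0.627) = (70/6.1)^1.595.
70/6.1 = 11.475; 11.475^1.595 ≈ 49.00 mb.
P_c = 1008 − 49.00 = 959.00 ≈ 959 mb.

959 mb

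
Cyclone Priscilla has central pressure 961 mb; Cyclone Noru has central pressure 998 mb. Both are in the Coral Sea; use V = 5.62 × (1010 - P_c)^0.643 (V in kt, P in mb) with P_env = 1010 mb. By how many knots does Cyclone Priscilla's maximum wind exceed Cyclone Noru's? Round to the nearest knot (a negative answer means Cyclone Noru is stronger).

41 kt

Cyclone Priscilla: ΔP = 49; V ≈ 5.62 × 49^0.643 ≈ 68.63 kt.
Cyclone Noru: ΔP = 12; V ≈ 5.62 × 12^0.643 ≈ 27.77 kt.
Difference ≈ 68.63 − 27.77 = 40.86 → 41 kt.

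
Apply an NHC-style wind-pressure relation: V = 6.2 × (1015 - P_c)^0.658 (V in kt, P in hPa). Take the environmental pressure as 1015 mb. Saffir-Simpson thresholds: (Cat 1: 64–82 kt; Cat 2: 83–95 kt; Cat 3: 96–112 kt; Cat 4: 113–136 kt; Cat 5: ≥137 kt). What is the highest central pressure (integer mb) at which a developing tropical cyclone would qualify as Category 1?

980 mb

Category 1 begins at V = 64 kt.
Required ΔP = (64/6.2)^(1/0.658) = 10.323^1.520 ≈ 34.73 mb.
P_c ≤ 1015 − 34.73 = 980.27, so the highest integer P_c is 980 mb.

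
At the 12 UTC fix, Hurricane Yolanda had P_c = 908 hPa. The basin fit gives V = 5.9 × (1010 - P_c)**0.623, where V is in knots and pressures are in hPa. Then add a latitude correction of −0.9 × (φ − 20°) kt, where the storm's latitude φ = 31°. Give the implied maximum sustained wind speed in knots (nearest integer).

95 kt

ΔP = 1010 − 908 = 102 hPa.
102^0.623 ≈ 17.838.
V ≈ 5.9 × 17.838 ≈ 105.2 kt.
Latitude correction: −0.9 × (31 − 20) = -9.9 kt.
Corrected V ≈ 95.3 kt → 95 kt.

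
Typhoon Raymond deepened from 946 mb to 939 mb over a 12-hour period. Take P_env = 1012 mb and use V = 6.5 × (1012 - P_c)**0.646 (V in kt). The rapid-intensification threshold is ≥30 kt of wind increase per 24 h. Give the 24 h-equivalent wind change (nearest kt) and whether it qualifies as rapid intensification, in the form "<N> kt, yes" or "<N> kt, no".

V₁: ΔP = 66, V ≈ 6.5 × 66^0.646 ≈ 97.35 kt.
V₂: ΔP = 73, V ≈ 6.5 × 73^0.646 ≈ 103.90 kt.
ΔV over 12 h = 6.55 kt → 24 h equivalent = 6.55 × 24/12 ≈ 13.10 kt.
13 kt < 30 kt ⇒ not rapid intensification.

13 kt, no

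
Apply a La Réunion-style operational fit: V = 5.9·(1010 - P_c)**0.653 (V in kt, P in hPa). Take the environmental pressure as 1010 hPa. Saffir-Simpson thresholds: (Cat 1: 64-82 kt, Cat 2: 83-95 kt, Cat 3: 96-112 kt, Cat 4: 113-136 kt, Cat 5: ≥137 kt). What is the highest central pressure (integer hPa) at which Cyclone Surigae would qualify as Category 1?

Category 1 begins at V = 64 kt.
Required ΔP = (64/5.9)^(1/0.653) = 10.847^1.531 ≈ 38.50 hPa.
P_c ≤ 1010 − 38.50 = 971.50, so the highest integer P_c is 971 hPa.

971 hPa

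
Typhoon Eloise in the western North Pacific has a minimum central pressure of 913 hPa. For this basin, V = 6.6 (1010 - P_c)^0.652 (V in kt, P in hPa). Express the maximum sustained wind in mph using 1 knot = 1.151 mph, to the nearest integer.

ΔP = 1010 − 913 = 97 hPa.
V ≈ 6.6 × 97^0.652 = 6.6 × 19.741 ≈ 130.292 kt.
130.292 × 1.151 ≈ 149.97 mph → 150 mph.

150 mph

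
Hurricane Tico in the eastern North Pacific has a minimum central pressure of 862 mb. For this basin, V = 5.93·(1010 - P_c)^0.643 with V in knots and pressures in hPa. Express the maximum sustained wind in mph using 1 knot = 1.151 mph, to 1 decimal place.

ΔP = 1010 − 862 = 148 mb.
V ≈ 5.93 × 148^0.643 = 5.93 × 24.859 ≈ 147.412 kt.
147.412 × 1.151 ≈ 169.67 mph → 169.7 mph.

169.7 mph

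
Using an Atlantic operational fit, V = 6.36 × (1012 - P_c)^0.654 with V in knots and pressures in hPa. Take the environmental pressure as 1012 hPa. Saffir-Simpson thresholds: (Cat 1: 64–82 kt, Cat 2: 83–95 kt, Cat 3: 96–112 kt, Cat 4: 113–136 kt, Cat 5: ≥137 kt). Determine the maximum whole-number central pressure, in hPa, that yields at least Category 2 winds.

961 hPa

Category 2 begins at V = 83 kt.
Required ΔP = (83/6.36)^(1/0.654) = 13.050^1.529 ≈ 50.80 hPa.
P_c ≤ 1012 − 50.80 = 961.20, so the highest integer P_c is 961 hPa.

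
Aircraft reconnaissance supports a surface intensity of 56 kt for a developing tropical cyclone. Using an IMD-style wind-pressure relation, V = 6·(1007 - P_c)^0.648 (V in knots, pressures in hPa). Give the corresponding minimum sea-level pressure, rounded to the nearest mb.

976 mb

ΔP = (V / 6)^(1/0.648) = (56/6)^1.543.
56/6 = 9.333; 9.333^1.543 ≈ 31.40 mb.
P_c = 1007 − 31.40 = 975.60 ≈ 976 mb.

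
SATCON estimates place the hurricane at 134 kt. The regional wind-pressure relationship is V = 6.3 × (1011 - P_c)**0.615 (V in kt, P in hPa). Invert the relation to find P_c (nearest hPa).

ΔP = (V / 6.3)^(1/0.615) = (134/6.3)^1.626.
134/6.3 = 21.270; 21.270^1.626 ≈ 144.20 hPa.
P_c = 1011 − 144.20 = 866.80 ≈ 867 hPa.

867 hPa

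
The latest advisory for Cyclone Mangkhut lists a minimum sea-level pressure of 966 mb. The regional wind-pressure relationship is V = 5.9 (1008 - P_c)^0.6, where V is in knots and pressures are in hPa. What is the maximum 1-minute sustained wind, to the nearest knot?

ΔP = 1008 − 966 = 42 mb.
42^0.6 ≈ 9.418.
V ≈ 5.9 × 9.418 ≈ 55.6 kt.

56 kt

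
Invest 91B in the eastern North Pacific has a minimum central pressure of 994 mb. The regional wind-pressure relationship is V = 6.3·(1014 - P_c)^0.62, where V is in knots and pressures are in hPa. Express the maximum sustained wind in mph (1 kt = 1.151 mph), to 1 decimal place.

ΔP = 1014 − 994 = 20 mb.
V ≈ 6.3 × 20^0.62 = 6.3 × 6.407 ≈ 40.363 kt.
40.363 × 1.151 ≈ 46.46 mph → 46.5 mph.

46.5 mph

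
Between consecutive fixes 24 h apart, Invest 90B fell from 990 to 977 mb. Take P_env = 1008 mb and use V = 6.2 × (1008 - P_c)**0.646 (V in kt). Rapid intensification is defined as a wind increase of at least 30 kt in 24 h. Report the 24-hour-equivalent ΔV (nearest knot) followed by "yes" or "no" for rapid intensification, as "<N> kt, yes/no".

17 kt, no

V₁: ΔP = 18, V ≈ 6.2 × 18^0.646 ≈ 40.11 kt.
V₂: ΔP = 31, V ≈ 6.2 × 31^0.646 ≈ 56.99 kt.
ΔV over 24 h = 16.88 kt → 24 h equivalent = 16.88 × 24/24 ≈ 16.88 kt.
17 kt < 30 kt ⇒ not rapid intensification.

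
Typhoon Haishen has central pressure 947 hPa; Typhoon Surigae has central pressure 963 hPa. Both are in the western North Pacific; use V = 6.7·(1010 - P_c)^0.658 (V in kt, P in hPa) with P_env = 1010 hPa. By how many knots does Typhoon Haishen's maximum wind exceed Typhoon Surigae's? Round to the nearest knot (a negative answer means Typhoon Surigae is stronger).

18 kt

Typhoon Haishen: ΔP = 63; V ≈ 6.7 × 63^0.658 ≈ 102.34 kt.
Typhoon Surigae: ΔP = 47; V ≈ 6.7 × 47^0.658 ≈ 84.39 kt.
Difference ≈ 102.34 − 84.39 = 17.95 → 18 kt.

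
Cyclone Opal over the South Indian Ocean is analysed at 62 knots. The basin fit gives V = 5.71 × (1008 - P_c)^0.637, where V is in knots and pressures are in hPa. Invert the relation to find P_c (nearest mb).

ΔP = (V / 5.71)^(1/0.637) = (62/5.71)^1.570.
62/5.71 = 10.858; 10.858^1.570 ≈ 42.27 mb.
P_c = 1008 − 42.27 = 965.73 ≈ 966 mb.

966 mb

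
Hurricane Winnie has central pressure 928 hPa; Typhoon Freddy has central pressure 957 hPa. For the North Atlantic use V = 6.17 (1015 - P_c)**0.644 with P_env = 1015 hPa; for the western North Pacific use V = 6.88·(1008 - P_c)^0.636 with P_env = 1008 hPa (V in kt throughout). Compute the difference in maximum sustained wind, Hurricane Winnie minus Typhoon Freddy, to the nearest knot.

26 kt

Hurricane Winnie: ΔP = 87; V ≈ 6.17 × 87^0.644 ≈ 109.48 kt.
Typhoon Freddy: ΔP = 51; V ≈ 6.88 × 51^0.636 ≈ 83.87 kt.
Difference ≈ 109.48 − 83.87 = 25.61 → 26 kt.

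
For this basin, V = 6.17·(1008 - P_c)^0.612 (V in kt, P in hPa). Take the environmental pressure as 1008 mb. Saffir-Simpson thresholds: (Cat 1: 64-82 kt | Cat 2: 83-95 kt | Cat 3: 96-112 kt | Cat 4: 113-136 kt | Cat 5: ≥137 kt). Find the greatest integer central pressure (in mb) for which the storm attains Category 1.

Category 1 begins at V = 64 kt.
Required ΔP = (64/6.17)^(1/0.612) = 10.373^1.634 ≈ 45.70 mb.
P_c ≤ 1008 − 45.70 = 962.30, so the highest integer P_c is 962 mb.

962 mb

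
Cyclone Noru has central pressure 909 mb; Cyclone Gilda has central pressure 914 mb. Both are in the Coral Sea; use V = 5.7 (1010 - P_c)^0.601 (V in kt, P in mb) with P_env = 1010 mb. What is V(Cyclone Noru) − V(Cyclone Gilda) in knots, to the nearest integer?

Cyclone Noru: ΔP = 101; V ≈ 5.7 × 101^0.601 ≈ 91.30 kt.
Cyclone Gilda: ΔP = 96; V ≈ 5.7 × 96^0.601 ≈ 88.56 kt.
Difference ≈ 91.30 − 88.56 = 2.74 → 3 kt.

3 kt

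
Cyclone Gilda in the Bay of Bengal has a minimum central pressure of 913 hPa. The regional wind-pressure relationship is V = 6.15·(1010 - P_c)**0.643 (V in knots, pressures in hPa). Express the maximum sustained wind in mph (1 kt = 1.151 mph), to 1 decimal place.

134.1 mph

ΔP = 1010 − 913 = 97 hPa.
V ≈ 6.15 × 97^0.643 = 6.15 × 18.945 ≈ 116.512 kt.
116.512 × 1.151 ≈ 134.10 mph → 134.1 mph.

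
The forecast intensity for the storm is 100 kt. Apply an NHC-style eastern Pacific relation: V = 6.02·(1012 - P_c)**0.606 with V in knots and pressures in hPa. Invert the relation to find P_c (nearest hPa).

ΔP = (V / 6.02)^(1/0.606) = (100/6.02)^1.650.
100/6.02 = 16.611; 16.611^1.650 ≈ 103.24 hPa.
P_c = 1012 − 103.24 = 908.76 ≈ 909 hPa.

909 hPa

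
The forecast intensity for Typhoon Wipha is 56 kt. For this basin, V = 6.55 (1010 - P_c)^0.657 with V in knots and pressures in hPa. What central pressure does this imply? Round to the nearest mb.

984 mb

ΔP = (V / 6.55)^(1/0.657) = (56/6.55)^1.522.
56/6.55 = 8.550; 8.550^1.522 ≈ 26.21 mb.
P_c = 1010 − 26.21 = 983.79 ≈ 984 mb.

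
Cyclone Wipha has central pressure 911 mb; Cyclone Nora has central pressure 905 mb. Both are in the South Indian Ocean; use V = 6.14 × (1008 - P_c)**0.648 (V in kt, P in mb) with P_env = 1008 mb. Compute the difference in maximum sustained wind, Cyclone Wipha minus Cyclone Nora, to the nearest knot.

-5 kt

Cyclone Wipha: ΔP = 97; V ≈ 6.14 × 97^0.648 ≈ 119.01 kt.
Cyclone Nora: ΔP = 103; V ≈ 6.14 × 103^0.648 ≈ 123.73 kt.
Difference ≈ 119.01 − 123.73 = -4.72 → -5 kt.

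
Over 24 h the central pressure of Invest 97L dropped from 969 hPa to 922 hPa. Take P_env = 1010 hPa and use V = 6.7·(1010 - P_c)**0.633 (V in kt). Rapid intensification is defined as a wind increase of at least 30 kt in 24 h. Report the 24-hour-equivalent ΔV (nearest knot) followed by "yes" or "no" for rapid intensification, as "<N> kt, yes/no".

V₁: ΔP = 41, V ≈ 6.7 × 41^0.633 ≈ 70.30 kt.
V₂: ΔP = 88, V ≈ 6.7 × 88^0.633 ≈ 114.01 kt.
ΔV over 24 h = 43.71 kt → 24 h equivalent = 43.71 × 24/24 ≈ 43.71 kt.
44 kt ≥ 30 kt ⇒ rapid intensification.

44 kt, yes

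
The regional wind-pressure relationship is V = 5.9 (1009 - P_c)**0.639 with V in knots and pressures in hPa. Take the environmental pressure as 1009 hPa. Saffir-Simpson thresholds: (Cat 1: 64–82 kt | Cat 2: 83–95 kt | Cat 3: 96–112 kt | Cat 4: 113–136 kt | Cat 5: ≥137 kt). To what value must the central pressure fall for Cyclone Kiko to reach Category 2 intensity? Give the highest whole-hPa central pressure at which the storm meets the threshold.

946 hPa

Category 2 begins at V = 83 kt.
Required ΔP = (83/5.9)^(1/0.639) = 14.068^1.565 ≈ 62.65 hPa.
P_c ≤ 1009 − 62.65 = 946.35, so the highest integer P_c is 946 hPa.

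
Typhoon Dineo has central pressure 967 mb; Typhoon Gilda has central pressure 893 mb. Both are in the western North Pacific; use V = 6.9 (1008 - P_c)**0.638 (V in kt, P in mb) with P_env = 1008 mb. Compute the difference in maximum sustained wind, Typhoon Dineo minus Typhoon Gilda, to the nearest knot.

Typhoon Dineo: ΔP = 41; V ≈ 6.9 × 41^0.638 ≈ 73.76 kt.
Typhoon Gilda: ΔP = 115; V ≈ 6.9 × 115^0.638 ≈ 142.42 kt.
Difference ≈ 73.76 − 142.42 = -68.66 → -69 kt.

-69 kt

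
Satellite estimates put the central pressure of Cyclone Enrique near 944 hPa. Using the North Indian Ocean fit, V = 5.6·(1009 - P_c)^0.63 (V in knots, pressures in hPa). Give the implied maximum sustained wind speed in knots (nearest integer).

ΔP = 1009 − 944 = 65 hPa.
65^0.63 ≈ 13.872.
V ≈ 5.6 × 13.872 ≈ 77.7 kt.

78 kt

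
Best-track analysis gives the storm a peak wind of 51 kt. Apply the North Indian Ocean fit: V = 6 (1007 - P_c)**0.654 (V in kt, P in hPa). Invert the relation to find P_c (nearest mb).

981 mb

ΔP = (V / 6)^(1/0.654) = (51/6)^1.529.
51/6 = 8.500; 8.500^1.529 ≈ 26.37 mb.
P_c = 1007 − 26.37 = 980.63 ≈ 981 mb.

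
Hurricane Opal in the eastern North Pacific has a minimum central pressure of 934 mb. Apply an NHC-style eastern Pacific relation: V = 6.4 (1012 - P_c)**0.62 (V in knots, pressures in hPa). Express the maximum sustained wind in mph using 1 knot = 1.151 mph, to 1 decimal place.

ΔP = 1012 − 934 = 78 mb.
V ≈ 6.4 × 78^0.62 = 6.4 × 14.897 ≈ 95.341 kt.
95.341 × 1.151 ≈ 109.74 mph → 109.7 mph.

109.7 mph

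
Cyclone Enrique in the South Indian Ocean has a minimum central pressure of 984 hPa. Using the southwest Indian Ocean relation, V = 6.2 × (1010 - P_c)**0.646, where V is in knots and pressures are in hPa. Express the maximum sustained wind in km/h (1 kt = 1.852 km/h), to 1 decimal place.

94.2 km/h

ΔP = 1010 − 984 = 26 hPa.
V ≈ 6.2 × 26^0.646 = 6.2 × 8.205 ≈ 50.870 kt.
50.870 × 1.852 ≈ 94.21 km/h → 94.2 km/h.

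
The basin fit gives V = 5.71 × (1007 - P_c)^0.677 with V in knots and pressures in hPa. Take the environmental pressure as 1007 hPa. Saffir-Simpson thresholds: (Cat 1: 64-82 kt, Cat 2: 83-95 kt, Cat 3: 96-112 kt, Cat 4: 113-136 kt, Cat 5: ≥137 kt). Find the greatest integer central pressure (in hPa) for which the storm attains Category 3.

Category 3 begins at V = 96 kt.
Required ΔP = (96/5.71)^(1/0.677) = 16.813^1.477 ≈ 64.62 hPa.
P_c ≤ 1007 − 64.62 = 942.38, so the highest integer P_c is 942 hPa.

942 hPa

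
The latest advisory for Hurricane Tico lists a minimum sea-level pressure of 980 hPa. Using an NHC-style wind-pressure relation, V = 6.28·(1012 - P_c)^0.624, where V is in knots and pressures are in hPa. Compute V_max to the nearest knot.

ΔP = 1012 − 980 = 32 hPa.
32^0.624 ≈ 8.694.
V ≈ 6.28 × 8.694 ≈ 54.6 kt.

55 kt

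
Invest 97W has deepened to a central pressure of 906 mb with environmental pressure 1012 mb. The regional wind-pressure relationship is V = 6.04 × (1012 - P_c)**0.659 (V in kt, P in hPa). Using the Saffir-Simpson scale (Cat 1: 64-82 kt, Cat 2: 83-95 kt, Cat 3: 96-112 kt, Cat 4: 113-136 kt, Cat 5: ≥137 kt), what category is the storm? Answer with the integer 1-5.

4

ΔP = 1012 − 906 = 106 mb.
V ≈ 6.04 × 106^0.659 = 6.04 × 21.61 ≈ 131 kt.
131 kt falls in the Category 4 band.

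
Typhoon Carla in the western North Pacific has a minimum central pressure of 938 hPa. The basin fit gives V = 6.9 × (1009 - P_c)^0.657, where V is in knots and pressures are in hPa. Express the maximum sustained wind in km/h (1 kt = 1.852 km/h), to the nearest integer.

210 km/h

ΔP = 1009 − 938 = 71 hPa.
V ≈ 6.9 × 71^0.657 = 6.9 × 16.454 ≈ 113.534 kt.
113.534 × 1.852 ≈ 210.26 km/h → 210 km/h.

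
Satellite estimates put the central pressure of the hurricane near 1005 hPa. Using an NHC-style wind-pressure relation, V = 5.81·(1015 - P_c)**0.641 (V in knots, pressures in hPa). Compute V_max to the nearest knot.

25 kt

ΔP = 1015 − 1005 = 10 hPa.
10^0.641 ≈ 4.375.
V ≈ 5.81 × 4.375 ≈ 25.4 kt.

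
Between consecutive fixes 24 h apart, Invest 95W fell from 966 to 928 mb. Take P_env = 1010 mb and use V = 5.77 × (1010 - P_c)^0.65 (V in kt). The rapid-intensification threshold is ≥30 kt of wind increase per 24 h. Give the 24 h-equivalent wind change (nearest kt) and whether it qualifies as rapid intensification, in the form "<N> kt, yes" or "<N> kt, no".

34 kt, yes

V₁: ΔP = 44, V ≈ 5.77 × 44^0.65 ≈ 67.52 kt.
V₂: ΔP = 82, V ≈ 5.77 × 82^0.65 ≈ 101.19 kt.
ΔV over 24 h = 33.67 kt → 24 h equivalent = 33.67 × 24/24 ≈ 33.67 kt.
34 kt ≥ 30 kt ⇒ rapid intensification.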